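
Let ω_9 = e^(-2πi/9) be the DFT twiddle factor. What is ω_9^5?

ω_9^5 = e^(-2πi·5/9)
= cos(-2π·5/9) + i·sin(-2π·5/9)
= cos(-10π/9) + i·sin(-10π/9)

ω_9^5 = cos(-10π/9) + i·sin(-10π/9) = -0.9397+0.3420i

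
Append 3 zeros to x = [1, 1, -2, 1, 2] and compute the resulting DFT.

Original 5-point DFT: [3, 2.7361+2.7144i, -1.7361-2.2654i, -1.7361+2.2654i, 2.7361-2.7144i]
Zero-padded 8-point DFT provides frequency interpolation.

DFT_8([x, 0, ...]) = [3, -1.0000+0.5858i, 5, -1.0000-3.4142i, -1, -1.0000+3.4142i, 5, -1.0000-0.5858i]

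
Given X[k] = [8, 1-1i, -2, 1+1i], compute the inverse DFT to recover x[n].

x[n] = (1/4) Σ(k=0 to 3) X[k] · e^(2πikn/4)

Computing each x[n]:
x[0] = 2
x[1] = 3
x[2] = 1
x[3] = 2

x = [2, 3, 1, 2]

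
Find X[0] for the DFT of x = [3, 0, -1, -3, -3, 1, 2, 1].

X[0] = Σ(n=0 to 7) x[n] · ω_8^0 = Σ x[n]
= (3) + (0) + (-1) + (-3) + (-3) + (1) + (2) + (1)

X[0] = 0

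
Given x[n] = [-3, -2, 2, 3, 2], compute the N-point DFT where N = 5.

X[k] = Σ(n=0 to 4) x[n] · ω_5^(nk)
where ω_5 = e^(-2πi/5)

Computing each X[k]:
X[0] = 2
X[1] = -7.0451+4.3920i
X[2] = -1.4549+1.4001i
X[3] = -1.4549-1.4001i
X[4] = -7.0451-4.3920i

X = [2, -7.0451+4.3920i, -1.4549+1.4001i, -1.4549-1.4001i, -7.0451-4.3920i]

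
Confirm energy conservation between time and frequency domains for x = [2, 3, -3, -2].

Time domain:
Σ|x[n]|² = |2|² + |3|² + |-3|² + |-2|² = 26.0000

Frequency domain:
(1/4)Σ|X[k]|² = (1/4)(|0|² + |5-5i|² + |-2|² + |5+5i|²) = (1/4)·104.0000 = 26.0000

Both sides agree, confirming Parseval's theorem.

Σ|x[n]|² = (1/N)Σ|X[k]|² = 26.0000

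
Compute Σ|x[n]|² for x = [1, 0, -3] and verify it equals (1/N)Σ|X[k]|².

Time domain:
Σ|x[n]|² = |1|² + |0|² + |-3|² = 10.0000

Frequency domain:
(1/3)Σ|X[k]|² = (1/3)(|-2|² + |2.5000-2.5981i|² + |2.5000+2.5981i|²) = (1/3)·30.0000 = 10.0000

Both sides agree, confirming Parseval's theorem.

Σ|x[n]|² = (1/N)Σ|X[k]|² = 10.0000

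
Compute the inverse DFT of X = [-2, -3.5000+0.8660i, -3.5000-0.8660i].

x[n] = (1/3) Σ(k=0 to 2) X[k] · e^(2πikn/3)

Computing each x[n]:
x[0] = -3
x[1] = 0
x[2] = 1

x = [-3, 0, 1]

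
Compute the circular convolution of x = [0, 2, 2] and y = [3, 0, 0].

(x ⊛ y)[n] = Σ(m=0 to 2) x[m] · y[(n-m) mod 3]

Computing each output sample:
(x ⊛ y)[0] = 0
(x ⊛ y)[1] = 6
(x ⊛ y)[2] = 6

x ⊛ y = [0, 6, 6]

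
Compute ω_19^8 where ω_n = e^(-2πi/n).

ω_19^8 = e^(-2πi·8/19)
= cos(-2π·8/19) + i·sin(-2π·8/19)
= cos(-16π/19) + i·sin(-16π/19)

ω_19^8 = cos(-16π/19) + i·sin(-16π/19) = -0.8795-0.4759i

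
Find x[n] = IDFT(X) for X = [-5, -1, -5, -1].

x[n] = (1/4) Σ(k=0 to 3) X[k] · e^(2πikn/4)

Computing each x[n]:
x[0] = -3
x[1] = 0
x[2] = -2
x[3] = 0

x = [-3, 0, -2, 0]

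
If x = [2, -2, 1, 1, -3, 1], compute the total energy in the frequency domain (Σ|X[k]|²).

Parseval: Σ|x[n]|² = (1/N)Σ|X[k]|², so Σ|X[k]|² = N·Σ|x[n]|² = 6·20.0000

Σ|X[k]|² = N·Σ|x[n]|² = 6·20.0000 = 120.0000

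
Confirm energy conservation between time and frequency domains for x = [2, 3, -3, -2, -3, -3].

Time domain:
Σ|x[n]|² = |2|² + |3|² + |-3|² + |-2|² + |-3|² + |-3|² = 44.0000

Frequency domain:
(1/6)Σ|X[k]|² = (1/6)(|-6|² + |7.0000-5.1962i|² + |3.0000-5.1962i|² + |-2|² + |3.0000+5.1962i|² + |7.0000+5.1962i|²) = (1/6)·264.0000 = 44.0000

Both sides agree, confirming Parseval's theorem.

Σ|x[n]|² = (1/N)Σ|X[k]|² = 44.0000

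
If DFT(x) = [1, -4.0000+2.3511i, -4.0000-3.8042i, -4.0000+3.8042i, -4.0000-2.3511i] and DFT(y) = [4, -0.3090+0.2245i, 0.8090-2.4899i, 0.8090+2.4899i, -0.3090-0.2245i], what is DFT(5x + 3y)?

By linearity: DFT(5x + 3y) = 5·DFT(x) + 3·DFT(y)
= 5·[1, -4.0000+2.3511i, -4.0000-3.8042i, -4.0000+3.8042i, -4.0000-2.3511i] + 3·[4, -0.3090+0.2245i, 0.8090-2.4899i, 0.8090+2.4899i, -0.3090-0.2245i]

Computing element-wise:
Z[0] = 5·(1) + 3·(4) = 17
Z[1] = 5·(-4.0000+2.3511i) + 3·(-0.3090+0.2245i) = -20.9270+12.4290i
Z[2] = 5·(-4.0000-3.8042i) + 3·(0.8090-2.4899i) = -17.5730-26.4907i
Z[3] = 5·(-4.0000+3.8042i) + 3·(0.8090+2.4899i) = -17.5730+26.4907i
Z[4] = 5·(-4.0000-2.3511i) + 3·(-0.3090-0.2245i) = -20.9270-12.4290i

DFT(5x + 3y) = 5·X + 3·Y = [17, -20.9270+12.4290i, -17.5730-26.4907i, -17.5730+26.4907i, -20.9270-12.4290i]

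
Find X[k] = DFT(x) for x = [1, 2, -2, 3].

X[k] = Σ(n=0 to 3) x[n] · ω_4^(nk)
where ω_4 = e^(-2πi/4)

Computing each X[k]:
X[0] = 4
X[1] = 3+1i
X[2] = -6
X[3] = 3-1i

X = [4, 3+1i, -6, 3-1i]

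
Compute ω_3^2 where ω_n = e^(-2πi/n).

ω_3^2 = e^(-2πi·2/3)
= cos(-2π·2/3) + i·sin(-2π·2/3)
= cos(-4π/3) + i·sin(-4π/3)

ω_3^2 = cos(-4π/3) + i·sin(-4π/3) = -0.5000+0.8660i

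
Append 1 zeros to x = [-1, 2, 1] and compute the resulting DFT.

Original 3-point DFT: [2, -2.5000-0.8660i, -2.5000+0.8660i]
Zero-padded 4-point DFT provides frequency interpolation.

DFT_4([x, 0, ...]) = [2, -2-2i, -2, -2+2i]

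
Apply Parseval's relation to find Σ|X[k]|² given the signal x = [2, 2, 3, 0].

Parseval: Σ|x[n]|² = (1/N)Σ|X[k]|², so Σ|X[k]|² = N·Σ|x[n]|² = 4·17.0000

Σ|X[k]|² = N·Σ|x[n]|² = 4·17.0000 = 68.0000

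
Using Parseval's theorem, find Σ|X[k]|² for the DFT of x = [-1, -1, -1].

Parseval: Σ|x[n]|² = (1/N)Σ|X[k]|², so Σ|X[k]|² = N·Σ|x[n]|² = 3·3.0000

Σ|X[k]|² = N·Σ|x[n]|² = 3·3.0000 = 9.0000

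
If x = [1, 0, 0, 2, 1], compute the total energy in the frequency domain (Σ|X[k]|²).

Parseval: Σ|x[n]|² = (1/N)Σ|X[k]|², so Σ|X[k]|² = N·Σ|x[n]|² = 5·6.0000

Σ|X[k]|² = N·Σ|x[n]|² = 5·6.0000 = 30.0000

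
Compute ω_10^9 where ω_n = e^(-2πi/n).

ω_10^9 = e^(-2πi·9/10)
= cos(-2π·9/10) + i·sin(-2π·9/10)
= cos(-18π/10) + i·sin(-18π/10)

ω_10^9 = cos(-18π/10) + i·sin(-18π/10) = 0.8090+0.5878i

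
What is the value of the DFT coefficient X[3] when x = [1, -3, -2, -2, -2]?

X[3] = Σ(n=0 to 4) x[n] · ω_5^(3n) where ω_5 = e^(-2πi/5)
= (1)·ω_5^0 + (-3)·ω_5^3 + (-2)·ω_5^6 + (-2)·ω_5^9 + (-2)·ω_5^12

X[3] = 3.8090-0.5878i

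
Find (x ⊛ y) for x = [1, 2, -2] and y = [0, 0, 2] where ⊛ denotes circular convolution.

(x ⊛ y)[n] = Σ(m=0 to 2) x[m] · y[(n-m) mod 3]

Computing each output sample:
(x ⊛ y)[0] = 4
(x ⊛ y)[1] = -4
(x ⊛ y)[2] = 2

x ⊛ y = [4, -4, 2]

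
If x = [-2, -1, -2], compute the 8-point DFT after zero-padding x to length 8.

Original 3-point DFT: [-5, -0.5000-0.8660i, -0.5000+0.8660i]
Zero-padded 8-point DFT provides frequency interpolation.

DFT_8([x, 0, ...]) = [-5, -2.7071+2.7071i, 1i, -1.2929-1.2929i, -3, -1.2929+1.2929i, -1i, -2.7071-2.7071i]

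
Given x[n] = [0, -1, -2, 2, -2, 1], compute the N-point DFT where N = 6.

X[k] = Σ(n=0 to 5) x[n] · ω_6^(nk)
where ω_6 = e^(-2πi/6)

Computing each X[k]:
X[0] = -2
X[1] = 1.7321i
X[2] = 4.0000+1.7321i
X[3] = -6
X[4] = 4.0000-1.7321i
X[5] = -1.7321i

X = [-2, 1.7321i, 4.0000+1.7321i, -6, 4.0000-1.7321i, -1.7321i]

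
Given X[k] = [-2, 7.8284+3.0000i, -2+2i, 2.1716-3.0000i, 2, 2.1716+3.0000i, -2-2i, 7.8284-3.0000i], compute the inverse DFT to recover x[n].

x[n] = (1/8) Σ(k=0 to 7) X[k] · e^(2πikn/8)

Computing each x[n]:
x[0] = 2
x[1] = 0
x[2] = -1
x[3] = -1
x[4] = -3
x[5] = -2
x[6] = 2
x[7] = 1

x = [2, 0, -1, -1, -3, -2, 2, 1]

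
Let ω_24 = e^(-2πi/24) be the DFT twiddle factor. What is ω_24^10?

ω_24^10 = e^(-2πi·10/24)
= cos(-2π·10/24) + i·sin(-2π·10/24)
= cos(-20π/24) + i·sin(-20π/24)

ω_24^10 = cos(-20π/24) + i·sin(-20π/24) = -0.8660-0.5000i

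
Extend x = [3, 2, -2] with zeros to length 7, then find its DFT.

Original 3-point DFT: [3, 3.0000-3.4641i, 3.0000+3.4641i]
Zero-padded 7-point DFT provides frequency interpolation.

DFT_7([x, 0, ...]) = [3, 4.6920+0.3862i, 4.3569-2.8176i, -0.0489-2.4314i, -0.0489+2.4314i, 4.3569+2.8176i, 4.6920-0.3862i]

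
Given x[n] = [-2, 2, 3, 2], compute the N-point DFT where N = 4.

X[k] = Σ(n=0 to 3) x[n] · ω_4^(nk)
where ω_4 = e^(-2πi/4)

Computing each X[k]:
X[0] = 5
X[1] = -5
X[2] = -3
X[3] = -5

X = [5, -5, -3, -5]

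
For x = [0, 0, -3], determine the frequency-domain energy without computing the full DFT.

Parseval: Σ|x[n]|² = (1/N)Σ|X[k]|², so Σ|X[k]|² = N·Σ|x[n]|² = 3·9.0000

Σ|X[k]|² = N·Σ|x[n]|² = 3·9.0000 = 27.0000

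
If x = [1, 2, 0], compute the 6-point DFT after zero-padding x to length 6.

Original 3-point DFT: [3, -1.7321i, 1.7321i]
Zero-padded 6-point DFT provides frequency interpolation.

DFT_6([x, 0, ...]) = [3, 2.0000-1.7321i, -1.7321i, -1, 1.7321i, 2.0000+1.7321i]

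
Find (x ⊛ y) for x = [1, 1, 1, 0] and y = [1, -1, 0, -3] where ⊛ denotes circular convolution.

(x ⊛ y)[n] = Σ(m=0 to 3) x[m] · y[(n-m) mod 4]

Computing each output sample:
(x ⊛ y)[0] = -2
(x ⊛ y)[1] = -3
(x ⊛ y)[2] = 0
(x ⊛ y)[3] = -4

x ⊛ y = [-2, -3, 0, -4]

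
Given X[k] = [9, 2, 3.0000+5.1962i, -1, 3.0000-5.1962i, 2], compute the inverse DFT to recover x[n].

x[n] = (1/6) Σ(k=0 to 5) X[k] · e^(2πikn/6)

Computing each x[n]:
x[0] = 3
x[1] = 0
x[2] = 2
x[3] = 2
x[4] = -1
x[5] = 3

x = [3, 0, 2, 2, -1, 3]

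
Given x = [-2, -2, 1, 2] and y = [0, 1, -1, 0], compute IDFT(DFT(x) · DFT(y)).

(x ⊛ y)[n] = Σ(m=0 to 3) x[m] · y[(n-m) mod 4]

Computing each output sample:
(x ⊛ y)[0] = 1
(x ⊛ y)[1] = -4
(x ⊛ y)[2] = 0
(x ⊛ y)[3] = 3

x ⊛ y = [1, -4, 0, 3]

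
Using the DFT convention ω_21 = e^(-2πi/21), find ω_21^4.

ω_21^4 = e^(-2πi·4/21)
= cos(-2π·4/21) + i·sin(-2π·4/21)
= cos(-8π/21) + i·sin(-8π/21)

ω_21^4 = cos(-8π/21) + i·sin(-8π/21) = 0.3653-0.9309i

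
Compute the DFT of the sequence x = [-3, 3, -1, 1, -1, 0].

X[k] = Σ(n=0 to 5) x[n] · ω_6^(nk)
where ω_6 = e^(-2πi/6)

Computing each X[k]:
X[0] = -1
X[1] = -1.5000-2.5981i
X[2] = -2.5000-2.5981i
X[3] = -9
X[4] = -2.5000+2.5981i
X[5] = -1.5000+2.5981i

X = [-1, -1.5000-2.5981i, -2.5000-2.5981i, -9, -2.5000+2.5981i, -1.5000+2.5981i]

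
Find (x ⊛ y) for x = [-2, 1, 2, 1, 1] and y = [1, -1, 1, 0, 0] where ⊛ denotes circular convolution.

(x ⊛ y)[n] = Σ(m=0 to 4) x[m] · y[(n-m) mod 5]

Computing each output sample:
(x ⊛ y)[0] = -2
(x ⊛ y)[1] = 4
(x ⊛ y)[2] = -1
(x ⊛ y)[3] = 0
(x ⊛ y)[4] = 2

x ⊛ y = [-2, 4, -1, 0, 2]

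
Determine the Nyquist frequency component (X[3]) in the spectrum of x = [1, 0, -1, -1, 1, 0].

X[3] = Σ(n=0 to 5) x[n] · ω_6^(3n) where ω_6 = e^(-2πi/6)
= (1)·ω_6^0 + (0)·ω_6^3 + (-1)·ω_6^6 + (-1)·ω_6^9 + (1)·ω_6^12 + (0)·ω_6^15

X[3] = 2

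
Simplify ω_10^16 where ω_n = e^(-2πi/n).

Since ω_10^10 = 1, powers reduce modulo 10.
16 mod 10 = 6
So ω_10^16 = ω_10^6 = e^(-2πi·6/10)

ω_10^16 = ω_10^6 = -0.8090+0.5878i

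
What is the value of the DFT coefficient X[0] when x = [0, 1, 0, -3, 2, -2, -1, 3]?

X[0] = Σ(n=0 to 7) x[n] · ω_8^0 = Σ x[n]
= (0) + (1) + (0) + (-3) + (2) + (-2) + (-1) + (3)

X[0] = 0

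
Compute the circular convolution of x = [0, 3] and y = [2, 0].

(x ⊛ y)[n] = Σ(m=0 to 1) x[m] · y[(n-m) mod 2]

Computing each output sample:
(x ⊛ y)[0] = 0
(x ⊛ y)[1] = 6

x ⊛ y = [0, 6]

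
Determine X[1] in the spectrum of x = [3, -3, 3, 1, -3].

X[1] = Σ(n=0 to 4) x[n] · ω_5^(1n) where ω_5 = e^(-2πi/5)
= (3)·ω_5^0 + (-3)·ω_5^1 + (3)·ω_5^2 + (1)·ω_5^3 + (-3)·ω_5^4

X[1] = -2.0902-1.1756i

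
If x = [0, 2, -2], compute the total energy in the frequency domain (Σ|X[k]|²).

Parseval: Σ|x[n]|² = (1/N)Σ|X[k]|², so Σ|X[k]|² = N·Σ|x[n]|² = 3·8.0000

Σ|X[k]|² = N·Σ|x[n]|² = 3·8.0000 = 24.0000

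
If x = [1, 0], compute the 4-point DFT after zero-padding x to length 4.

Original 2-point DFT: [1, 1]
Zero-padded 4-point DFT provides frequency interpolation.

DFT_4([x, 0, ...]) = [1, 1, 1, 1]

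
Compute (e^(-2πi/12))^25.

Since ω_12^12 = 1, powers reduce modulo 12.
25 mod 12 = 1
So ω_12^25 = ω_12^1 = e^(-2πi·1/12)

ω_12^25 = ω_12^1 = 0.8660-0.5000i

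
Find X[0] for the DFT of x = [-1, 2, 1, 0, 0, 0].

X[0] = Σ(n=0 to 5) x[n] · ω_6^0 = Σ x[n]
= (-1) + (2) + (1) + (0) + (0) + (0)

X[0] = 2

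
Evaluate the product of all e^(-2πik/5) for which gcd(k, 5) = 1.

The primitive 5th roots of unity are ω_5^k for k coprime to 5: k ∈ {1, 2, 3, 4}
Their product equals the constant term of the cyclotomic polynomial Φ_5(x) up to sign.
For n ≥ 3, the product of all primitive nth roots of unity is 1. (For n=1 it is 1; for n=2 it is -1.)

1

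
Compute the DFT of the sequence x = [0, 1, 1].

X[k] = Σ(n=0 to 2) x[n] · ω_3^(nk)
where ω_3 = e^(-2πi/3)

Computing each X[k]:
X[0] = 2
X[1] = -1
X[2] = -1

X = [2, -1, -1]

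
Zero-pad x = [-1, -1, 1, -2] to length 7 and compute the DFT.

Original 4-point DFT: [-3, -2-1i, 3, -2+1i]
Zero-padded 7-point DFT provides frequency interpolation.

DFT_7([x, 0, ...]) = [-3, -0.0441+0.6747i, -2.9254-0.1549i, 0.9695+3.1656i, 0.9695-3.1656i, -2.9254+0.1549i, -0.0441-0.6747i]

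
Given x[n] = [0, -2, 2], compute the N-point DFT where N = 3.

X[k] = Σ(n=0 to 2) x[n] · ω_3^(nk)
where ω_3 = e^(-2πi/3)

Computing each X[k]:
X[0] = 0
X[1] = 3.4641i
X[2] = -3.4641i

X = [0, 3.4641i, -3.4641i]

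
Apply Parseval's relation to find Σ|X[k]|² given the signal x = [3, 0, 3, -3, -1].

Parseval: Σ|x[n]|² = (1/N)Σ|X[k]|², so Σ|X[k]|² = N·Σ|x[n]|² = 5·28.0000

Σ|X[k]|² = N·Σ|x[n]|² = 5·28.0000 = 140.0000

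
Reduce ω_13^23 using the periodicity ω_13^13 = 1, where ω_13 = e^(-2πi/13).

Since ω_13^13 = 1, powers reduce modulo 13.
23 mod 13 = 10
So ω_13^23 = ω_13^10 = e^(-2πi·10/13)

ω_13^23 = ω_13^10 = 0.1205+0.9927i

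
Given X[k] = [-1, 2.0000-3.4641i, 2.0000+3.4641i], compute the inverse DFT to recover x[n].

x[n] = (1/3) Σ(k=0 to 2) X[k] · e^(2πikn/3)

Computing each x[n]:
x[0] = 1
x[1] = 1
x[2] = -3

x = [1, 1, -3]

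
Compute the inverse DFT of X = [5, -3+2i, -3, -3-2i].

x[n] = (1/4) Σ(k=0 to 3) X[k] · e^(2πikn/4)

Computing each x[n]:
x[0] = -1
x[1] = 1
x[2] = 2
x[3] = 3

x = [-1, 1, 2, 3]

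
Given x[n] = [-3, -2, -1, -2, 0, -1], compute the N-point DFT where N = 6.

X[k] = Σ(n=0 to 5) x[n] · ω_6^(nk)
where ω_6 = e^(-2πi/6)

Computing each X[k]:
X[0] = -9
X[1] = -2.0000+1.7321i
X[2] = -3
X[3] = 1
X[4] = -3
X[5] = -2.0000-1.7321i

X = [-9, -2.0000+1.7321i, -3, 1, -3, -2.0000-1.7321i]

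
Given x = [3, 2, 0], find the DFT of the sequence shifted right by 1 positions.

Time shift by 1: X_shifted[k] = ω_3^(1k) · X[k]
Shifted x = [0, 3, 2]

DFT(x[n-1]) = [5, -2.5000-0.8660i, -2.5000+0.8660i]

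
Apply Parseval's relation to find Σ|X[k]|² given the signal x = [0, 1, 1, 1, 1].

Parseval: Σ|x[n]|² = (1/N)Σ|X[k]|², so Σ|X[k]|² = N·Σ|x[n]|² = 5·4.0000

Σ|X[k]|² = N·Σ|x[n]|² = 5·4.0000 = 20.0000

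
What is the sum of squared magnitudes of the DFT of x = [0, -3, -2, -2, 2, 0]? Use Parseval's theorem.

Parseval: Σ|x[n]|² = (1/N)Σ|X[k]|², so Σ|X[k]|² = N·Σ|x[n]|² = 6·21.0000

Σ|X[k]|² = N·Σ|x[n]|² = 6·21.0000 = 126.0000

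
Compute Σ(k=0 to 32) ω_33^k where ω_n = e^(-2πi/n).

Sum of all nth roots of unity equals 0 for n > 1 (geometric series with r ≠ 1).

0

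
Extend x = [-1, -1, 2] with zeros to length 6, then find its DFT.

Original 3-point DFT: [0, -1.5000+2.5981i, -1.5000-2.5981i]
Zero-padded 6-point DFT provides frequency interpolation.

DFT_6([x, 0, ...]) = [0, -2.5000-0.8660i, -1.5000+2.5981i, 2, -1.5000-2.5981i, -2.5000+0.8660i]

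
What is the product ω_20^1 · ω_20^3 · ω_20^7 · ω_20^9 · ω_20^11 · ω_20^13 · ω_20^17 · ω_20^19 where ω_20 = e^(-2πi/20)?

The primitive 20th roots of unity are ω_20^k for k coprime to 20: k ∈ {1, 3, 7, 9, 11, 13, 17, 19}
Their product equals the constant term of the cyclotomic polynomial Φ_20(x) up to sign.
For n ≥ 3, the product of all primitive nth roots of unity is 1. (For n=1 it is 1; for n=2 it is -1.)

1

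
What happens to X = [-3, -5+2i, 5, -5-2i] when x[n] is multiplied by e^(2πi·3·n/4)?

Modulation property: DFT(ω_4^(-3n)·x[n]) = X[(k-3) mod 4], so circularly shift X by 3 positions.

X[k-3] = [-5+2i, 5, -5-2i, -3]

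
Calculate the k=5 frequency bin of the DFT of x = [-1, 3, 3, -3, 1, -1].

X[5] = Σ(n=0 to 5) x[n] · ω_6^(5n) where ω_6 = e^(-2πi/6)
= (-1)·ω_6^0 + (3)·ω_6^5 + (3)·ω_6^10 + (-3)·ω_6^15 + (1)·ω_6^20 + (-1)·ω_6^25

X[5] = 1.0000+5.1962i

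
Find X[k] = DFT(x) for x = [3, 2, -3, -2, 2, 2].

X[k] = Σ(n=0 to 5) x[n] · ω_6^(nk)
where ω_6 = e^(-2πi/6)

Computing each X[k]:
X[0] = 4
X[1] = 7.5000+4.3301i
X[2] = -0.5000-4.3301i
X[3] = 0
X[4] = -0.5000+4.3301i
X[5] = 7.5000-4.3301i

X = [4, 7.5000+4.3301i, -0.5000-4.3301i, 0, -0.5000+4.3301i, 7.5000-4.3301i]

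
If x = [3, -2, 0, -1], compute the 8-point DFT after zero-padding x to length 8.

Original 4-point DFT: [0, 3+1i, 6, 3-1i]
Zero-padded 8-point DFT provides frequency interpolation.

DFT_8([x, 0, ...]) = [0, 2.2929+2.1213i, 3+1i, 3.7071+2.1213i, 6, 3.7071-2.1213i, 3-1i, 2.2929-2.1213i]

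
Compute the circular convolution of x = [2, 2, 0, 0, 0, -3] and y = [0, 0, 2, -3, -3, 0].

(x ⊛ y)[n] = Σ(m=0 to 5) x[m] · y[(n-m) mod 6]

Computing each output sample:
(x ⊛ y)[0] = 0
(x ⊛ y)[1] = -6
(x ⊛ y)[2] = 13
(x ⊛ y)[3] = 7
(x ⊛ y)[4] = -12
(x ⊛ y)[5] = -6

x ⊛ y = [0, -6, 13, 7, -12, -6]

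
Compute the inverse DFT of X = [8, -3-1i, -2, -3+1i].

x[n] = (1/4) Σ(k=0 to 3) X[k] · e^(2πikn/4)

Computing each x[n]:
x[0] = 0
x[1] = 3
x[2] = 3
x[3] = 2

x = [0, 3, 3, 2]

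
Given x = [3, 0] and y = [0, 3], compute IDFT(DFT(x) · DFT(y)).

(x ⊛ y)[n] = Σ(m=0 to 1) x[m] · y[(n-m) mod 2]

Computing each output sample:
(x ⊛ y)[0] = 0
(x ⊛ y)[1] = 9

x ⊛ y = [0, 9]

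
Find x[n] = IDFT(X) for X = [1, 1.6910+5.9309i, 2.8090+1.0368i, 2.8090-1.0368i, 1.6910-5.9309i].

x[n] = (1/5) Σ(k=0 to 4) X[k] · e^(2πikn/5)

Computing each x[n]:
x[0] = 2
x[1] = -3
x[2] = -1
x[3] = 1
x[4] = 2

x = [2, -3, -1, 1, 2]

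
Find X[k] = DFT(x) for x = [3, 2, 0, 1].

X[k] = Σ(n=0 to 3) x[n] · ω_4^(nk)
where ω_4 = e^(-2πi/4)

Computing each X[k]:
X[0] = 6
X[1] = 3-1i
X[2] = 0
X[3] = 3+1i

X = [6, 3-1i, 0, 3+1i]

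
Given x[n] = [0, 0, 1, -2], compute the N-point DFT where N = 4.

X[k] = Σ(n=0 to 3) x[n] · ω_4^(nk)
where ω_4 = e^(-2πi/4)

Computing each X[k]:
X[0] = -1
X[1] = -1-2i
X[2] = 3
X[3] = -1+2i

X = [-1, -1-2i, 3, -1+2i]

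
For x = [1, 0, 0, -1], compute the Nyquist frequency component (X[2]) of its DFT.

X[2] = Σ(n=0 to 3) x[n] · ω_4^(2n) where ω_4 = e^(-2πi/4)
= (1)·ω_4^0 + (0)·ω_4^2 + (0)·ω_4^4 + (-1)·ω_4^6

X[2] = 2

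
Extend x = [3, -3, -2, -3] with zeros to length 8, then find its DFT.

Original 4-point DFT: [-5, 5, 7, 5]
Zero-padded 8-point DFT provides frequency interpolation.

DFT_8([x, 0, ...]) = [-5, 3.0000+6.2426i, 5, 3.0000+2.2426i, 7, 3.0000-2.2426i, 5, 3.0000-6.2426i]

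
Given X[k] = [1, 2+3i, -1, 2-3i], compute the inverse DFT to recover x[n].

x[n] = (1/4) Σ(k=0 to 3) X[k] · e^(2πikn/4)

Computing each x[n]:
x[0] = 1
x[1] = -1
x[2] = -1
x[3] = 2

x = [1, -1, -1, 2]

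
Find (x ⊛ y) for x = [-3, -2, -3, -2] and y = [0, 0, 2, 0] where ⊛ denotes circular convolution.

(x ⊛ y)[n] = Σ(m=0 to 3) x[m] · y[(n-m) mod 4]

Computing each output sample:
(x ⊛ y)[0] = -6
(x ⊛ y)[1] = -4
(x ⊛ y)[2] = -6
(x ⊛ y)[3] = -4

x ⊛ y = [-6, -4, -6, -4]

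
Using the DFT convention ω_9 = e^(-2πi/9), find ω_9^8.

ω_9^8 = e^(-2πi·8/9)
= cos(-2π·8/9) + i·sin(-2π·8/9)
= cos(-16π/9) + i·sin(-16π/9)

ω_9^8 = cos(-16π/9) + i·sin(-16π/9) = 0.7660+0.6428i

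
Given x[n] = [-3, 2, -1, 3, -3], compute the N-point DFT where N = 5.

X[k] = Σ(n=0 to 4) x[n] · ω_5^(nk)
where ω_5 = e^(-2πi/5)

Computing each X[k]:
X[0] = -2
X[1] = -4.9271-2.4041i
X[2] = -1.5729-6.7432i
X[3] = -1.5729+6.7432i
X[4] = -4.9271+2.4041i

X = [-2, -4.9271-2.4041i, -1.5729-6.7432i, -1.5729+6.7432i, -4.9271+2.4041i]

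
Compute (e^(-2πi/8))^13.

Since ω_8^8 = 1, powers reduce modulo 8.
13 mod 8 = 5
So ω_8^13 = ω_8^5 = e^(-2πi·5/8)

ω_8^13 = ω_8^5 = -0.7071+0.7071i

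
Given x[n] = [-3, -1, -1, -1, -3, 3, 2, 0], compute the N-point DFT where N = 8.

X[k] = Σ(n=0 to 7) x[n] · ω_8^(nk)
where ω_8 = e^(-2πi/8)

Computing each X[k]:
X[0] = -4
X[1] = -2.1213+6.5355i
X[2] = -7-3i
X[3] = 2.1213+0.5355i
X[4] = -6
X[5] = 2.1213-0.5355i
X[6] = -7+3i
X[7] = -2.1213-6.5355i

X = [-4, -2.1213+6.5355i, -7-3i, 2.1213+0.5355i, -6, 2.1213-0.5355i, -7+3i, -2.1213-6.5355i]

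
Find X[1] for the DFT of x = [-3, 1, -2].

X[1] = Σ(n=0 to 2) x[n] · ω_3^(1n) where ω_3 = e^(-2πi/3)
= (-3)·ω_3^0 + (1)·ω_3^1 + (-2)·ω_3^2

X[1] = -2.5000-2.5981i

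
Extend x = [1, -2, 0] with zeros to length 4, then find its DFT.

Original 3-point DFT: [-1, 2.0000+1.7321i, 2.0000-1.7321i]
Zero-padded 4-point DFT provides frequency interpolation.

DFT_4([x, 0, ...]) = [-1, 1+2i, 3, 1-2i]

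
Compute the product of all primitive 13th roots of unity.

The primitive 13th roots of unity are ω_13^k for k coprime to 13: k ∈ {1, 2, 3, 4, 5, 6, 7, 8, 9, 10, 11, 12}
Their product equals the constant term of the cyclotomic polynomial Φ_13(x) up to sign.
For n ≥ 3, the product of all primitive nth roots of unity is 1. (For n=1 it is 1; for n=2 it is -1.)

1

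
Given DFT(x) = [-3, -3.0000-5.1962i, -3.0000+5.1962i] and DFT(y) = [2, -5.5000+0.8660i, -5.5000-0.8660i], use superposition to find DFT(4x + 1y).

By linearity: DFT(4x + 1y) = 4·DFT(x) + 1·DFT(y)
= 4·[-3, -3.0000-5.1962i, -3.0000+5.1962i] + 1·[2, -5.5000+0.8660i, -5.5000-0.8660i]

Computing element-wise:
Z[0] = 4·(-3) + 1·(2) = -10
Z[1] = 4·(-3.0000-5.1962i) + 1·(-5.5000+0.8660i) = -17.5000-19.9188i
Z[2] = 4·(-3.0000+5.1962i) + 1·(-5.5000-0.8660i) = -17.5000+19.9188i

DFT(4x + 1y) = 4·X + 1·Y = [-10, -17.5000-19.9188i, -17.5000+19.9188i]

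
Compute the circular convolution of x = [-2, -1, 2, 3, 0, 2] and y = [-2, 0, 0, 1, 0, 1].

(x ⊛ y)[n] = Σ(m=0 to 5) x[m] · y[(n-m) mod 6]

Computing each output sample:
(x ⊛ y)[0] = 6
(x ⊛ y)[1] = 4
(x ⊛ y)[2] = 1
(x ⊛ y)[3] = -8
(x ⊛ y)[4] = 1
(x ⊛ y)[5] = -4

x ⊛ y = [6, 4, 1, -8, 1, -4]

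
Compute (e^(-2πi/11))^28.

Since ω_11^11 = 1, powers reduce modulo 11.
28 mod 11 = 6
So ω_11^28 = ω_11^6 = e^(-2πi·6/11)

ω_11^28 = ω_11^6 = -0.9595+0.2817i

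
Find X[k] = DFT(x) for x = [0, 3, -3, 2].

X[k] = Σ(n=0 to 3) x[n] · ω_4^(nk)
where ω_4 = e^(-2πi/4)

Computing each X[k]:
X[0] = 2
X[1] = 3-1i
X[2] = -8
X[3] = 3+1i

X = [2, 3-1i, -8, 3+1i]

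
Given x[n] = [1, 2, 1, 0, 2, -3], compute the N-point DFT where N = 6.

X[k] = Σ(n=0 to 5) x[n] · ω_6^(nk)
where ω_6 = e^(-2πi/6)

Computing each X[k]:
X[0] = 3
X[1] = -1.0000-3.4641i
X[2] = -5.1962i
X[3] = 5
X[4] = 5.1962i
X[5] = -1.0000+3.4641i

X = [3, -1.0000-3.4641i, -5.1962i, 5, 5.1962i, -1.0000+3.4641i]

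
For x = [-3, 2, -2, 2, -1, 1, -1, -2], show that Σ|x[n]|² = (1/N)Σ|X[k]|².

Time domain:
Σ|x[n]|² = |-3|² + |2|² + |-2|² + |2|² + |-1|² + |1|² + |-1|² + |-2|² = 28.0000

Frequency domain:
(1/8)Σ|X[k]|² = (1/8)(|-4|² + |-4.1213-2.5355i|² + |-1-3i|² + |0.1213-4.5355i|² + |-10|² + |0.1213+4.5355i|² + |-1+3i|² + |-4.1213+2.5355i|²) = (1/8)·224.0000 = 28.0000

Both sides agree, confirming Parseval's theorem.

Σ|x[n]|² = (1/N)Σ|X[k]|² = 28.0000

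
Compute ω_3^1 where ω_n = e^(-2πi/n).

ω_3^1 = e^(-2πi·1/3)
= cos(-2π·1/3) + i·sin(-2π·1/3)
= cos(-2π/3) + i·sin(-2π/3)

ω_3^1 = cos(-2π/3) + i·sin(-2π/3) = -0.5000-0.8660i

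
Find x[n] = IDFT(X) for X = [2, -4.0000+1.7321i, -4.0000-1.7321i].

x[n] = (1/3) Σ(k=0 to 2) X[k] · e^(2πikn/3)

Computing each x[n]:
x[0] = -2
x[1] = 1
x[2] = 3

x = [-2, 1, 3]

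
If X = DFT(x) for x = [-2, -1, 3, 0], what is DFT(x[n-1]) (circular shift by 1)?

Time shift by 1: X_shifted[k] = ω_4^(1k) · X[k]
Shifted x = [0, -2, -1, 3]

DFT(x[n-1]) = [0, 1+5i, -2, 1-5i]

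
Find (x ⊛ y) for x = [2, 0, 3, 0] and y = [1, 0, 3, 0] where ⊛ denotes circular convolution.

(x ⊛ y)[n] = Σ(m=0 to 3) x[m] · y[(n-m) mod 4]

Computing each output sample:
(x ⊛ y)[0] = 11
(x ⊛ y)[1] = 0
(x ⊛ y)[2] = 9
(x ⊛ y)[3] = 0

x ⊛ y = [11, 0, 9, 0]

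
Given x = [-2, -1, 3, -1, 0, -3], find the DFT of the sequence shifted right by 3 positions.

Time shift by 3: X_shifted[k] = ω_6^(3k) · X[k]
Shifted x = [-1, 0, -3, -2, -1, 3]

DFT(x[n-3]) = [-4, 4.5000+4.3301i, -2.5000+0.8660i, -6, -2.5000-0.8660i, 4.5000-4.3301i]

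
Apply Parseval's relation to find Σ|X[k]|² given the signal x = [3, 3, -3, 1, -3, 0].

Parseval: Σ|x[n]|² = (1/N)Σ|X[k]|², so Σ|X[k]|² = N·Σ|x[n]|² = 6·37.0000

Σ|X[k]|² = N·Σ|x[n]|² = 6·37.0000 = 222.0000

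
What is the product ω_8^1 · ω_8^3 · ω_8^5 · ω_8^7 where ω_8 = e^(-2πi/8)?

The primitive 8th roots of unity are ω_8^k for k coprime to 8: k ∈ {1, 3, 5, 7}
Their product equals the constant term of the cyclotomic polynomial Φ_8(x) up to sign.
For n ≥ 3, the product of all primitive nth roots of unity is 1. (For n=1 it is 1; for n=2 it is -1.)

1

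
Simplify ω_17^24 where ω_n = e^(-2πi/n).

Since ω_17^17 = 1, powers reduce modulo 17.
24 mod 17 = 7
So ω_17^24 = ω_17^7 = e^(-2πi·7/17)

ω_17^24 = ω_17^7 = -0.8502-0.5264i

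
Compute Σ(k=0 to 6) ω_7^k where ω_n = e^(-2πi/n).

Sum of all nth roots of unity equals 0 for n > 1 (geometric series with r ≠ 1).

0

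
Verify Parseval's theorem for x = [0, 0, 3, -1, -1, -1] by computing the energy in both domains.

Time domain:
Σ|x[n]|² = |0|² + |0|² + |3|² + |-1|² + |-1|² + |-1|² = 12.0000

Frequency domain:
(1/6)Σ|X[k]|² = (1/6)(|0|² + |-0.5000-4.3301i|² + |-1.5000+2.5981i|² + |4|² + |-1.5000-2.5981i|² + |-0.5000+4.3301i|²) = (1/6)·72.0000 = 12.0000

Both sides agree, confirming Parseval's theorem.

Σ|x[n]|² = (1/N)Σ|X[k]|² = 12.0000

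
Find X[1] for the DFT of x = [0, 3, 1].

X[1] = Σ(n=0 to 2) x[n] · ω_3^(1n) where ω_3 = e^(-2πi/3)
= (0)·ω_3^0 + (3)·ω_3^1 + (1)·ω_3^2

X[1] = -2.0000-1.7321i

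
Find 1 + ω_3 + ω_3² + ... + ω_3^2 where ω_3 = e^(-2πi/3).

Sum of all nth roots of unity equals 0 for n > 1 (geometric series with r ≠ 1).

0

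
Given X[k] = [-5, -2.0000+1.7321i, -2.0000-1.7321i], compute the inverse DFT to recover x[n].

x[n] = (1/3) Σ(k=0 to 2) X[k] · e^(2πikn/3)

Computing each x[n]:
x[0] = -3
x[1] = -2
x[2] = 0

x = [-3, -2, 0]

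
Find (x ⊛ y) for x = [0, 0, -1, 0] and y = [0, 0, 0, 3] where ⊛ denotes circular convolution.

(x ⊛ y)[n] = Σ(m=0 to 3) x[m] · y[(n-m) mod 4]

Computing each output sample:
(x ⊛ y)[0] = 0
(x ⊛ y)[1] = -3
(x ⊛ y)[2] = 0
(x ⊛ y)[3] = 0

x ⊛ y = [0, -3, 0, 0]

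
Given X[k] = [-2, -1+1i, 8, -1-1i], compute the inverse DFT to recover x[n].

x[n] = (1/4) Σ(k=0 to 3) X[k] · e^(2πikn/4)

Computing each x[n]:
x[0] = 1
x[1] = -3
x[2] = 2
x[3] = -2

x = [1, -3, 2, -2]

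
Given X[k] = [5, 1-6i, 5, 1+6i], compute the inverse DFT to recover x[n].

x[n] = (1/4) Σ(k=0 to 3) X[k] · e^(2πikn/4)

Computing each x[n]:
x[0] = 3
x[1] = 3
x[2] = 2
x[3] = -3

x = [3, 3, 2, -3]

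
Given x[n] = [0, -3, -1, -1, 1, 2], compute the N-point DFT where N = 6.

X[k] = Σ(n=0 to 5) x[n] · ω_6^(nk)
where ω_6 = e^(-2πi/6)

Computing each X[k]:
X[0] = -2
X[1] = 0.5000+6.0622i
X[2] = -0.5000+2.5981i
X[3] = 2
X[4] = -0.5000-2.5981i
X[5] = 0.5000-6.0622i

X = [-2, 0.5000+6.0622i, -0.5000+2.5981i, 2, -0.5000-2.5981i, 0.5000-6.0622i]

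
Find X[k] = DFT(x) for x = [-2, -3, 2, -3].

X[k] = Σ(n=0 to 3) x[n] · ω_4^(nk)
where ω_4 = e^(-2πi/4)

Computing each X[k]:
X[0] = -6
X[1] = -4
X[2] = 6
X[3] = -4

X = [-6, -4, 6, -4]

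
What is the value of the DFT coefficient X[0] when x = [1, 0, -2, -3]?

X[0] = Σ(n=0 to 3) x[n] · ω_4^0 = Σ x[n]
= (1) + (0) + (-2) + (-3)

X[0] = -4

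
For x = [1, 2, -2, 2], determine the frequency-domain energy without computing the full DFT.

Parseval: Σ|x[n]|² = (1/N)Σ|X[k]|², so Σ|X[k]|² = N·Σ|x[n]|² = 4·13.0000

Σ|X[k]|² = N·Σ|x[n]|² = 4·13.0000 = 52.0000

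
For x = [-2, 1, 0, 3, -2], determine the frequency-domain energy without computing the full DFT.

Parseval: Σ|x[n]|² = (1/N)Σ|X[k]|², so Σ|X[k]|² = N·Σ|x[n]|² = 5·18.0000

Σ|X[k]|² = N·Σ|x[n]|² = 5·18.0000 = 90.0000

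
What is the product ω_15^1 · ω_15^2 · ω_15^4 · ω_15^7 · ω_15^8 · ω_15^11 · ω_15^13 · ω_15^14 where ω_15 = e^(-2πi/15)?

The primitive 15th roots of unity are ω_15^k for k coprime to 15: k ∈ {1, 2, 4, 7, 8, 11, 13, 14}
Their product equals the constant term of the cyclotomic polynomial Φ_15(x) up to sign.
For n ≥ 3, the product of all primitive nth roots of unity is 1. (For n=1 it is 1; for n=2 it is -1.)

1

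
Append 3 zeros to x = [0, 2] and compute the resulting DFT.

Original 2-point DFT: [2, -2]
Zero-padded 5-point DFT provides frequency interpolation.

DFT_5([x, 0, ...]) = [2, 0.6180-1.9021i, -1.6180-1.1756i, -1.6180+1.1756i, 0.6180+1.9021i]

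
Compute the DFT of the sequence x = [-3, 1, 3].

X[k] = Σ(n=0 to 2) x[n] · ω_3^(nk)
where ω_3 = e^(-2πi/3)

Computing each X[k]:
X[0] = 1
X[1] = -5.0000+1.7321i
X[2] = -5.0000-1.7321i

X = [1, -5.0000+1.7321i, -5.0000-1.7321i]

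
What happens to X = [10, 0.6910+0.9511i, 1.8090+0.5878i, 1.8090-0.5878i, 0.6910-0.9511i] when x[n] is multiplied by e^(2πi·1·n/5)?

Modulation property: DFT(ω_5^(-1n)·x[n]) = X[(k-1) mod 5], so circularly shift X by 1 positions.

X[k-1] = [0.6910-0.9511i, 10, 0.6910+0.9511i, 1.8090+0.5878i, 1.8090-0.5878i]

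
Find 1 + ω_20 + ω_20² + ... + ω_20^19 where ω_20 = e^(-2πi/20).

Sum of all nth roots of unity equals 0 for n > 1 (geometric series with r ≠ 1).

0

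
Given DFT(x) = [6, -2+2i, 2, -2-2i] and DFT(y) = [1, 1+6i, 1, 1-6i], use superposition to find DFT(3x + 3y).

By linearity: DFT(3x + 3y) = 3·DFT(x) + 3·DFT(y)
= 3·[6, -2+2i, 2, -2-2i] + 3·[1, 1+6i, 1, 1-6i]

Computing element-wise:
Z[0] = 3·(6) + 3·(1) = 21
Z[1] = 3·(-2+2i) + 3·(1+6i) = -3+24i
Z[2] = 3·(2) + 3·(1) = 9
Z[3] = 3·(-2-2i) + 3·(1-6i) = -3-24i

DFT(3x + 3y) = 3·X + 3·Y = [21, -3+24i, 9, -3-24i]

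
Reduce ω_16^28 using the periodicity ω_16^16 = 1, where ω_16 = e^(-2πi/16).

Since ω_16^16 = 1, powers reduce modulo 16.
28 mod 16 = 12
So ω_16^28 = ω_16^12 = e^(-2πi·12/16)

ω_16^28 = ω_16^12 = 1i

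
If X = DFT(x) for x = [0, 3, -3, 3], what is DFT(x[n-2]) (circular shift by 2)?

Time shift by 2: X_shifted[k] = ω_4^(2k) · X[k]
Shifted x = [-3, 3, 0, 3]

DFT(x[n-2]) = [3, -3, -9, -3]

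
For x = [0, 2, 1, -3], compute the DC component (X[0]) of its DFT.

X[0] = Σ(n=0 to 3) x[n] · ω_4^0 = Σ x[n]
= (0) + (2) + (1) + (-3)

X[0] = 0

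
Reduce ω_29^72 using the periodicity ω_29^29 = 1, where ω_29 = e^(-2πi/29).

Since ω_29^29 = 1, powers reduce modulo 29.
72 mod 29 = 14
So ω_29^72 = ω_29^14 = e^(-2πi·14/29)

ω_29^72 = ω_29^14 = -0.9941-0.1081i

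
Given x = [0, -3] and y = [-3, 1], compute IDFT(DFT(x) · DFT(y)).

(x ⊛ y)[n] = Σ(m=0 to 1) x[m] · y[(n-m) mod 2]

Computing each output sample:
(x ⊛ y)[0] = -3
(x ⊛ y)[1] = 9

x ⊛ y = [-3, 9]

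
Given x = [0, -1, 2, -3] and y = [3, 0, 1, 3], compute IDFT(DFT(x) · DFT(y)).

(x ⊛ y)[n] = Σ(m=0 to 3) x[m] · y[(n-m) mod 4]

Computing each output sample:
(x ⊛ y)[0] = -1
(x ⊛ y)[1] = 0
(x ⊛ y)[2] = -3
(x ⊛ y)[3] = -10

x ⊛ y = [-1, 0, -3, -10]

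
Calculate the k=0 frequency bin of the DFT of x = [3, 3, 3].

X[0] = Σ(n=0 to 2) x[n] · ω_3^0 = Σ x[n]
= (3) + (3) + (3)

X[0] = 9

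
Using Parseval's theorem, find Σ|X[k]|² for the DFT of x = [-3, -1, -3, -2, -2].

Parseval: Σ|x[n]|² = (1/N)Σ|X[k]|², so Σ|X[k]|² = N·Σ|x[n]|² = 5·27.0000

Σ|X[k]|² = N·Σ|x[n]|² = 5·27.0000 = 135.0000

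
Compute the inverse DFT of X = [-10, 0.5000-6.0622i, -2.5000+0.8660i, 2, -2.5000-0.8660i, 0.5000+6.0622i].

x[n] = (1/6) Σ(k=0 to 5) X[k] · e^(2πikn/6)

Computing each x[n]:
x[0] = -2
x[1] = 0
x[2] = 1
x[3] = -3
x[4] = -3
x[5] = -3

x = [-2, 0, 1, -3, -3, -3]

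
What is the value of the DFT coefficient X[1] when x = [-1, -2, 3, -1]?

X[1] = Σ(n=0 to 3) x[n] · ω_4^(1n) where ω_4 = e^(-2πi/4)
= (-1)·ω_4^0 + (-2)·ω_4^1 + (3)·ω_4^2 + (-1)·ω_4^3

X[1] = -4+1i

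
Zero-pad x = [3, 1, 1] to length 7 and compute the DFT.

Original 3-point DFT: [5, 2, 2]
Zero-padded 7-point DFT provides frequency interpolation.

DFT_7([x, 0, ...]) = [5, 3.4010-1.7568i, 1.8765-0.5410i, 2.7225+0.3479i, 2.7225-0.3479i, 1.8765+0.5410i, 3.4010+1.7568i]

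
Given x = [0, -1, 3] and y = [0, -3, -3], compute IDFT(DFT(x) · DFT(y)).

(x ⊛ y)[n] = Σ(m=0 to 2) x[m] · y[(n-m) mod 3]

Computing each output sample:
(x ⊛ y)[0] = -6
(x ⊛ y)[1] = -9
(x ⊛ y)[2] = 3

x ⊛ y = [-6, -9, 3]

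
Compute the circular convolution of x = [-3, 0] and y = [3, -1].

(x ⊛ y)[n] = Σ(m=0 to 1) x[m] · y[(n-m) mod 2]

Computing each output sample:
(x ⊛ y)[0] = -9
(x ⊛ y)[1] = 3

x ⊛ y = [-9, 3]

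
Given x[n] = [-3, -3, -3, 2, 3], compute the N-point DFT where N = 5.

X[k] = Σ(n=0 to 4) x[n] · ω_5^(nk)
where ω_5 = e^(-2πi/5)

Computing each X[k]:
X[0] = -4
X[1] = -2.1910+8.6453i
X[2] = -3.3090-1.2286i
X[3] = -3.3090+1.2286i
X[4] = -2.1910-8.6453i

X = [-4, -2.1910+8.6453i, -3.3090-1.2286i, -3.3090+1.2286i, -2.1910-8.6453i]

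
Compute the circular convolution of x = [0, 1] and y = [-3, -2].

(x ⊛ y)[n] = Σ(m=0 to 1) x[m] · y[(n-m) mod 2]

Computing each output sample:
(x ⊛ y)[0] = -2
(x ⊛ y)[1] = -3

x ⊛ y = [-2, -3]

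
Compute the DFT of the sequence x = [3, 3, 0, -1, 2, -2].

X[k] = Σ(n=0 to 5) x[n] · ω_6^(nk)
where ω_6 = e^(-2πi/6)

Computing each X[k]:
X[0] = 5
X[1] = 3.5000-2.5981i
X[2] = 0.5000-6.0622i
X[3] = 5
X[4] = 0.5000+6.0622i
X[5] = 3.5000+2.5981i

X = [5, 3.5000-2.5981i, 0.5000-6.0622i, 5, 0.5000+6.0622i, 3.5000+2.5981i]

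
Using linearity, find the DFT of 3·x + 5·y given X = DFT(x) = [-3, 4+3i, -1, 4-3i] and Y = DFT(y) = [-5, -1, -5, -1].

By linearity: DFT(3x + 5y) = 3·DFT(x) + 5·DFT(y)
= 3·[-3, 4+3i, -1, 4-3i] + 5·[-5, -1, -5, -1]

Computing element-wise:
Z[0] = 3·(-3) + 5·(-5) = -34
Z[1] = 3·(4+3i) + 5·(-1) = 7+9i
Z[2] = 3·(-1) + 5·(-5) = -28
Z[3] = 3·(4-3i) + 5·(-1) = 7-9i

DFT(3x + 5y) = 3·X + 5·Y = [-34, 7+9i, -28, 7-9i]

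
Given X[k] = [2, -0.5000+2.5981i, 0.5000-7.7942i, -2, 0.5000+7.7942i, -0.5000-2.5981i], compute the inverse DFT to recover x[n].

x[n] = (1/6) Σ(k=0 to 5) X[k] · e^(2πikn/6)

Computing each x[n]:
x[0] = 0
x[1] = 2
x[2] = -3
x[3] = 1
x[4] = 3
x[5] = -1

x = [0, 2, -3, 1, 3, -1]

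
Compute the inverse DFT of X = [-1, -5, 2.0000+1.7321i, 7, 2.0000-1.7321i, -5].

x[n] = (1/6) Σ(k=0 to 5) X[k] · e^(2πikn/6)

Computing each x[n]:
x[0] = 0
x[1] = -3
x[2] = 2
x[3] = 1
x[4] = 1
x[5] = -2

x = [0, -3, 2, 1, 1, -2]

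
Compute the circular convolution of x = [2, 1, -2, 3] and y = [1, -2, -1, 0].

(x ⊛ y)[n] = Σ(m=0 to 3) x[m] · y[(n-m) mod 4]

Computing each output sample:
(x ⊛ y)[0] = -2
(x ⊛ y)[1] = -6
(x ⊛ y)[2] = -6
(x ⊛ y)[3] = 6

x ⊛ y = [-2, -6, -6, 6]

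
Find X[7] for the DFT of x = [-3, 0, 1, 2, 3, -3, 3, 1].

X[7] = Σ(n=0 to 7) x[n] · ω_8^(7n) where ω_8 = e^(-2πi/8)
= (-3)·ω_8^0 + (0)·ω_8^7 + (1)·ω_8^14 + (2)·ω_8^21 + (3)·ω_8^28 + (-3)·ω_8^35 + (3)·ω_8^42 + (1)·ω_8^49

X[7] = -4.5858+0.8284i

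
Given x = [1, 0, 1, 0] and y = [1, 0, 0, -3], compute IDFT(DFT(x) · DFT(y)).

(x ⊛ y)[n] = Σ(m=0 to 3) x[m] · y[(n-m) mod 4]

Computing each output sample:
(x ⊛ y)[0] = 1
(x ⊛ y)[1] = -3
(x ⊛ y)[2] = 1
(x ⊛ y)[3] = -3

x ⊛ y = [1, -3, 1, -3]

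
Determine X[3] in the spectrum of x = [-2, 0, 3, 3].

X[3] = Σ(n=0 to 3) x[n] · ω_4^(3n) where ω_4 = e^(-2πi/4)
= (-2)·ω_4^0 + (0)·ω_4^3 + (3)·ω_4^6 + (3)·ω_4^9

X[3] = -5-3i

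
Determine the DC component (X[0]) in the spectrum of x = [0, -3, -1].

X[0] = Σ(n=0 to 2) x[n] · ω_3^0 = Σ x[n]
= (0) + (-3) + (-1)

X[0] = -4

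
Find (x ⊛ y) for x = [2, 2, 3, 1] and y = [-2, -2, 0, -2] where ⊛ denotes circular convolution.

(x ⊛ y)[n] = Σ(m=0 to 3) x[m] · y[(n-m) mod 4]

Computing each output sample:
(x ⊛ y)[0] = -10
(x ⊛ y)[1] = -14
(x ⊛ y)[2] = -12
(x ⊛ y)[3] = -12

x ⊛ y = [-10, -14, -12, -12]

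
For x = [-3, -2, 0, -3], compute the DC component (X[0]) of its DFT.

X[0] = Σ(n=0 to 3) x[n] · ω_4^0 = Σ x[n]
= (-3) + (-2) + (0) + (-3)

X[0] = -8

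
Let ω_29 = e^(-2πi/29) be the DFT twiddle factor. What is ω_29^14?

ω_29^14 = e^(-2πi·14/29)
= cos(-2π·14/29) + i·sin(-2π·14/29)
= cos(-28π/29) + i·sin(-28π/29)

ω_29^14 = cos(-28π/29) + i·sin(-28π/29) = -0.9941-0.1081i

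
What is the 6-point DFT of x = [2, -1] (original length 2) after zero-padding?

Original 2-point DFT: [1, 3]
Zero-padded 6-point DFT provides frequency interpolation.

DFT_6([x, 0, ...]) = [1, 1.5000+0.8660i, 2.5000+0.8660i, 3, 2.5000-0.8660i, 1.5000-0.8660i]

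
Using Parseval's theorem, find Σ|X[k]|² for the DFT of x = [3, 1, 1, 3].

Parseval: Σ|x[n]|² = (1/N)Σ|X[k]|², so Σ|X[k]|² = N·Σ|x[n]|² = 4·20.0000

Σ|X[k]|² = N·Σ|x[n]|² = 4·20.0000 = 80.0000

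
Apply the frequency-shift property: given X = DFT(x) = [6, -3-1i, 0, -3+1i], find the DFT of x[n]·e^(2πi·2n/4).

Modulation property: DFT(ω_4^(-2n)·x[n]) = X[(k-2) mod 4], so circularly shift X by 2 positions.

X[k-2] = [0, -3+1i, 6, -3-1i]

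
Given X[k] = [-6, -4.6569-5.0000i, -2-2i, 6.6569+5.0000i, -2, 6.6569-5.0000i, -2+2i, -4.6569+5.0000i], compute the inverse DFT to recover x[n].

x[n] = (1/8) Σ(k=0 to 7) X[k] · e^(2πikn/8)

Computing each x[n]:
x[0] = -1
x[1] = -2
x[2] = 2
x[3] = 1
x[4] = -2
x[5] = 2
x[6] = -3
x[7] = -3

x = [-1, -2, 2, 1, -2, 2, -3, -3]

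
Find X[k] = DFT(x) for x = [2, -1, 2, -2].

X[k] = Σ(n=0 to 3) x[n] · ω_4^(nk)
where ω_4 = e^(-2πi/4)

Computing each X[k]:
X[0] = 1
X[1] = -1i
X[2] = 7
X[3] = 1i

X = [1, -1i, 7, 1i]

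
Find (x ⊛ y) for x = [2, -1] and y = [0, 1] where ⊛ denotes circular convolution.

(x ⊛ y)[n] = Σ(m=0 to 1) x[m] · y[(n-m) mod 2]

Computing each output sample:
(x ⊛ y)[0] = -1
(x ⊛ y)[1] = 2

x ⊛ y = [-1, 2]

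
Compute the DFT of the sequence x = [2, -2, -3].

X[k] = Σ(n=0 to 2) x[n] · ω_3^(nk)
where ω_3 = e^(-2πi/3)

Computing each X[k]:
X[0] = -3
X[1] = 4.5000-0.8660i
X[2] = 4.5000+0.8660i

X = [-3, 4.5000-0.8660i, 4.5000+0.8660i]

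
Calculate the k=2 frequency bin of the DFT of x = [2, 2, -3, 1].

X[2] = Σ(n=0 to 3) x[n] · ω_4^(2n) where ω_4 = e^(-2πi/4)
= (2)·ω_4^0 + (2)·ω_4^2 + (-3)·ω_4^4 + (1)·ω_4^6

X[2] = -4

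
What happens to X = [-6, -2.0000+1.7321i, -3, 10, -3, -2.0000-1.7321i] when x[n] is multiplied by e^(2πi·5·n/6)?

Modulation property: DFT(ω_6^(-5n)·x[n]) = X[(k-5) mod 6], so circularly shift X by 5 positions.

X[k-5] = [-2.0000+1.7321i, -3, 10, -3, -2.0000-1.7321i, -6]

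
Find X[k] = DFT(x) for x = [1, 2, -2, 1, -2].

X[k] = Σ(n=0 to 4) x[n] · ω_5^(nk)
where ω_5 = e^(-2πi/5)

Computing each X[k]:
X[0] = 0
X[1] = 1.8090-2.0409i
X[2] = 0.6910-5.2043i
X[3] = 0.6910+5.2043i
X[4] = 1.8090+2.0409i

X = [0, 1.8090-2.0409i, 0.6910-5.2043i, 0.6910+5.2043i, 1.8090+2.0409i]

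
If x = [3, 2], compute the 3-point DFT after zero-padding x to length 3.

Original 2-point DFT: [5, 1]
Zero-padded 3-point DFT provides frequency interpolation.

DFT_3([x, 0, ...]) = [5, 2.0000-1.7321i, 2.0000+1.7321i]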